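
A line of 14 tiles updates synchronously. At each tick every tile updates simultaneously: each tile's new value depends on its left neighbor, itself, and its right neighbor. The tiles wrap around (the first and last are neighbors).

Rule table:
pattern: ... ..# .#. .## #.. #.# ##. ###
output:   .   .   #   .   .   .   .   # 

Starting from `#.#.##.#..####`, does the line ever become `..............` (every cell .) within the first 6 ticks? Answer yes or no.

no

..#....#...###
..#....#....#.
..#....#....#.  (fixed point — unchanged through tick 6)
tick 6 is ..#....#....#., still not uniform .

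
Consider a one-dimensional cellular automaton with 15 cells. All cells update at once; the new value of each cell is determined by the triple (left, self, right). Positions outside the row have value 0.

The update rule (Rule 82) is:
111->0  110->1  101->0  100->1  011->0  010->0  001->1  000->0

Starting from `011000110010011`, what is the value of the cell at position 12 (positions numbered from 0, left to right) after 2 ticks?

tick 1: 101101011101101
tick 2: 000100000100100
position 12 holds 1

1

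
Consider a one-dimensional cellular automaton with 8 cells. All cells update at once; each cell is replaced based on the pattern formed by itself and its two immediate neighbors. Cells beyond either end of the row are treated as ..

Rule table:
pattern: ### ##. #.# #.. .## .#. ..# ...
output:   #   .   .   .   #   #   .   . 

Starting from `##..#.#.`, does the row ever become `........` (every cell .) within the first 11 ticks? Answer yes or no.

no

#...#.#.
#...#.#.  (fixed point — unchanged through tick 11)
tick 11 is #...#.#., still not uniform .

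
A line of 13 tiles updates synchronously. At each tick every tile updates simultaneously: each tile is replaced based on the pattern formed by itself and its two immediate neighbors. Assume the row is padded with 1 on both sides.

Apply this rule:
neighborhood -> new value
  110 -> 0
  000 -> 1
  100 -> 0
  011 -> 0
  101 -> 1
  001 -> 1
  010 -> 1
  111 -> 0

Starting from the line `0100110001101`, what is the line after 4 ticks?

1101101100011

1101000110010
0011011000111
0100100011000
1101101100011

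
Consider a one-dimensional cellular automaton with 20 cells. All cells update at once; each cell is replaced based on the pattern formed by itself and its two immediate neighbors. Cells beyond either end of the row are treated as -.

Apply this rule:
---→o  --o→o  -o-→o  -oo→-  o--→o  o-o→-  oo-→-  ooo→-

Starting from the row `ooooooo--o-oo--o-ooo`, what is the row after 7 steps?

-------ooo---ooo----

-------ooo---ooo----
ooooooo---ooo---oooo
-------ooo---ooo----  (repeats step 1; period 2)
step 7: -------ooo---ooo----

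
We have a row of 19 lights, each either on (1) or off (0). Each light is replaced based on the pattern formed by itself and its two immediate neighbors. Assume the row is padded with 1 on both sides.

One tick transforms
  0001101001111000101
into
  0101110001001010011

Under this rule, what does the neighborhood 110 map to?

1

At position 4 the neighborhood is 110; the next row has 1 there.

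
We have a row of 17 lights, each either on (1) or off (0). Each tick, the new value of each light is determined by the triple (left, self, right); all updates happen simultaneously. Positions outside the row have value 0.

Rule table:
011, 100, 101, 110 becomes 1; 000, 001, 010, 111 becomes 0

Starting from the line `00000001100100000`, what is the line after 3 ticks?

00000000111100100

00000001110010000
00000001011001000
00000000111100100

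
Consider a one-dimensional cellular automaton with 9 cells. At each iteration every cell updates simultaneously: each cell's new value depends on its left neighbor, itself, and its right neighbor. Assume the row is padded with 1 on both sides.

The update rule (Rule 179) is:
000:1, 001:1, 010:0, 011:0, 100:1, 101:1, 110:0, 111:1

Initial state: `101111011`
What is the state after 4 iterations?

101001010

010110101
101001010
010110101  (repeats iteration 1; period 2)
iteration 4: 101001010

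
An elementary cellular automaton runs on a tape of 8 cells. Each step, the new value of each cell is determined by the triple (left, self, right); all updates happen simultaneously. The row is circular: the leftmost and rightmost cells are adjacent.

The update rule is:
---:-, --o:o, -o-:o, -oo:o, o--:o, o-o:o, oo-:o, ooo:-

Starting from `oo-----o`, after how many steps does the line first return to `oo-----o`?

step 1: -oo---oo
step 2: oooo-ooo
step 3: ---ooo--
step 4: --oo-oo-
step 5: -ooooooo
step 6: oo-----o

6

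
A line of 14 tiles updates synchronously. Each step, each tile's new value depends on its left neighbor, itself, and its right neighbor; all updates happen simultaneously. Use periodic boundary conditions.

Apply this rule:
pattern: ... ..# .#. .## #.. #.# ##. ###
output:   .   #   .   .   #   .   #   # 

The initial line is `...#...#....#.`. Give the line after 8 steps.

step 1: ..#.#.#.#..#.#
step 2: ##.......##...
step 3: .##.....#.##.#
step 4: ..##...#...#..
step 5: .#.##.#.#.#.#.
step 6: #...#........#
step 7: ##.#.#......#.
step 8: .#....#....#..

.#....#....#..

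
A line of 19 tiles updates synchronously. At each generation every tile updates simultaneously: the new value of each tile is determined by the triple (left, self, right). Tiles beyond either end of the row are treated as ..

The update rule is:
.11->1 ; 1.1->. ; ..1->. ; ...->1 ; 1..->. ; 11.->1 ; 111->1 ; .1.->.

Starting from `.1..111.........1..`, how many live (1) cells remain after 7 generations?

....111.1111111...1
111.111.1111111.1..
111.111.1111111...1
111.111.1111111.1..  (repeats generation 2; period 2)
generation 7: 111.111.1111111...1
count of 1: 14

14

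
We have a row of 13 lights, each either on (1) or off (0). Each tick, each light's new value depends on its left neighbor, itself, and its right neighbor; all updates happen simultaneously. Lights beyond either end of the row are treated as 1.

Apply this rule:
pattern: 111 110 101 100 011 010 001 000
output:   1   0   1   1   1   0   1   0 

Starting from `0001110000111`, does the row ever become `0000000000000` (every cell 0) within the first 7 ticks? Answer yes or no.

no

1011101001111
0111010111111
1110101111111
1101011111111
1010111111111
0101111111111
1011111111111
tick 7 is 1011111111111, still not uniform 0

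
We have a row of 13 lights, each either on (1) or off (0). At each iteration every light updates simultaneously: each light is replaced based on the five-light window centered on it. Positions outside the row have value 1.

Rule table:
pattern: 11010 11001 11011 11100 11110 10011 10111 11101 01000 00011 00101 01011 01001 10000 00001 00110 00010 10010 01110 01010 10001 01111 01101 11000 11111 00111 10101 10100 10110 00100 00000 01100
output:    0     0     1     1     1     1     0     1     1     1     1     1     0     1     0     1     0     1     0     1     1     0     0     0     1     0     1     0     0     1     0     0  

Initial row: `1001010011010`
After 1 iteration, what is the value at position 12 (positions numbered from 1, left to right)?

1

iteration 1: 1011100110011
position 12 holds 1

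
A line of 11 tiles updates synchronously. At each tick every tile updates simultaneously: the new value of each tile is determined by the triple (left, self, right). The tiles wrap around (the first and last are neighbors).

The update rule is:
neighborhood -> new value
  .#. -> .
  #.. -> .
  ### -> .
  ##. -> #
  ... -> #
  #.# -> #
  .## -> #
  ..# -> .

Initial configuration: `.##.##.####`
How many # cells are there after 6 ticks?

########..#
.......#..#
.#####.....
.#...#.####
#..#..##..#
#.....##..#
count of #: 4

4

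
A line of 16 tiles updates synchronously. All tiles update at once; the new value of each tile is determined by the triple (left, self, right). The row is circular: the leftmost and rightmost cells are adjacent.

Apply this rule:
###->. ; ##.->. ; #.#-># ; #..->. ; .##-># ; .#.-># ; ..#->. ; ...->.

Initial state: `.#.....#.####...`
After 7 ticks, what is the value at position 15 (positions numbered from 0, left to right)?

.

.#.....###......
.#.....#........
.#.....#........  (fixed point — unchanged through tick 7)
position 15 holds .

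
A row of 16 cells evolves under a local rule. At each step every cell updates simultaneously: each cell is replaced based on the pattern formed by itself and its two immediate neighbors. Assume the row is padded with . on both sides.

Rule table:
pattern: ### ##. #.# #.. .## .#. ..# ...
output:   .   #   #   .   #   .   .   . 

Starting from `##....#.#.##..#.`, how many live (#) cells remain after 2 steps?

##.....#.###....
##......##.#....
count of #: 5

5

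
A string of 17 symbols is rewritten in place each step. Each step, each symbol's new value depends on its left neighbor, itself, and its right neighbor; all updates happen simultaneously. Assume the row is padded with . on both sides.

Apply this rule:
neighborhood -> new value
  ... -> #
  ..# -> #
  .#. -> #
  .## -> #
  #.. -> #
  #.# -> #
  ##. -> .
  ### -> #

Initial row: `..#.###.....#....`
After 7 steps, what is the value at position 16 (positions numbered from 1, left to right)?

######.##########
#####.##########.
####.##########.#
###.##########.##
##.##########.##.
#.##########.##.#
###########.##.##
position 16 holds #

#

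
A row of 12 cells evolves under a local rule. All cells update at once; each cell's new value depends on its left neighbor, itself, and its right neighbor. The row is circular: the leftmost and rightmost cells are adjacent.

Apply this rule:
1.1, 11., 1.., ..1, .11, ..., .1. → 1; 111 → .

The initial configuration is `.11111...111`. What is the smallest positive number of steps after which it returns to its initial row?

2

11...11111.1
.11111...111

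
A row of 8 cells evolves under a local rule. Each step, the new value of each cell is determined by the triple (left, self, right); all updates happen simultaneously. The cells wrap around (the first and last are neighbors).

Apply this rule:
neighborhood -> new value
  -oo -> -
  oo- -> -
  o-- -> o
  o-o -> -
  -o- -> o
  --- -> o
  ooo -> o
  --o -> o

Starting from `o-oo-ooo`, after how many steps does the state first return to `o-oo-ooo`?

6

step 1: ------oo
step 2: oooooo--
step 3: -oooo-oo
step 4: --oo----
step 5: oo--oooo
step 6: o-oo-ooo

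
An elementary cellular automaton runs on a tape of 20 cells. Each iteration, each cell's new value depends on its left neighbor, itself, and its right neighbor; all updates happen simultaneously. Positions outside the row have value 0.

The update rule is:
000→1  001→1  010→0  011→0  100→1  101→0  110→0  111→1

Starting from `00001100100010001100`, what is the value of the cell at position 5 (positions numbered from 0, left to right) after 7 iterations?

0

11110011011101110011
01101100001000101100
10000011110111000011
01111101100010111100
10111000011100011011
00010111101011100000
11100011000001011111
position 5 holds 0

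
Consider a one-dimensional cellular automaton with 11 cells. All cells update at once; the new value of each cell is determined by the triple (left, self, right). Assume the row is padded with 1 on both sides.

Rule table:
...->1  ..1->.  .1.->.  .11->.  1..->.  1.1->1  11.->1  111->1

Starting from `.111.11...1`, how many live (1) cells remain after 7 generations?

8

1.111.1.1..
11.111.1...
111.111..1.
1111.11...1
11111.1.1..
111111.1...
1111111..1.
count of 1: 8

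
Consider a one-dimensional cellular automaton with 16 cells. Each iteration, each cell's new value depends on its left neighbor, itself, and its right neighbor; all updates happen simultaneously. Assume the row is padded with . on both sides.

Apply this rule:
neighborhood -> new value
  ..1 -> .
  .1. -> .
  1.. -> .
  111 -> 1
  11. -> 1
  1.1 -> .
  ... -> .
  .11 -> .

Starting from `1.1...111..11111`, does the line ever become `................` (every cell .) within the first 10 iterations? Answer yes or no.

.......11...1111
........1....111
..............11
...............1
................
all cells are . at iteration 5

yes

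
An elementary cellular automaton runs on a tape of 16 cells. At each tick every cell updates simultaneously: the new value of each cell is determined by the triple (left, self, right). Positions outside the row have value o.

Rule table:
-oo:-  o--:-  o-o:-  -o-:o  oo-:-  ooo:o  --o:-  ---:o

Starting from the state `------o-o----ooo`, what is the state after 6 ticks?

-oooo-o-o-oo--oo
--oo--o-o------o
------o-o-oooo--
-oooo-o-o--oo---
--oo--o-o-----o-
------o-o-ooo-o-

------o-o-ooo-o-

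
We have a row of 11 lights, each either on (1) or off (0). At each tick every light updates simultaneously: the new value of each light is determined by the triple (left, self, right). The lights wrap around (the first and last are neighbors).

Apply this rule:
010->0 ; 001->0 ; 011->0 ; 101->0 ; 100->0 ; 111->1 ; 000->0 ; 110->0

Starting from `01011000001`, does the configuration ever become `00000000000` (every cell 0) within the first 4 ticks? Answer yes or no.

yes

tick 1: 00000000000
all cells are 0 at tick 1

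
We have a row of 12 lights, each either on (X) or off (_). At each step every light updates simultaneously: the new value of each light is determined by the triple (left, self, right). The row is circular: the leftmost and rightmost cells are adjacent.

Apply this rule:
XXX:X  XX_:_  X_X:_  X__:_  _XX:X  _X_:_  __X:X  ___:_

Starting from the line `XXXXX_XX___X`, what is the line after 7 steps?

XXXX__X___XX
XXX__X___XXX
XX__X___XXXX
X__X___XXXXX
__X___XXXXXX
_X___XXXXXX_
X___XXXXXX__

X___XXXXXX__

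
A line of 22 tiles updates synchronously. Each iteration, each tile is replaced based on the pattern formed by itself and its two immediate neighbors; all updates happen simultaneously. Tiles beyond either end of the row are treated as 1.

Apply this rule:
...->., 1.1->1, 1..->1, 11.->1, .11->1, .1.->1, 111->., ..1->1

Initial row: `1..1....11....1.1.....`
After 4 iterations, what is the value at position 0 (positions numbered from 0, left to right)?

11111..1111..11111...1
....1111..1111...11.11
1..11..1111..11.11111.
11111111..1111111...11
position 0 holds 1

1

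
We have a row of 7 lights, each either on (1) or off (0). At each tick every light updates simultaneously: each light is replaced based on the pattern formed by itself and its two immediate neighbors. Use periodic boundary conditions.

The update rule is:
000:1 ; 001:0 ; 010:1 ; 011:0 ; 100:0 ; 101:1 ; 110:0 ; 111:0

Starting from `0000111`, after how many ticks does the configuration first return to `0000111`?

2

0110000
0000111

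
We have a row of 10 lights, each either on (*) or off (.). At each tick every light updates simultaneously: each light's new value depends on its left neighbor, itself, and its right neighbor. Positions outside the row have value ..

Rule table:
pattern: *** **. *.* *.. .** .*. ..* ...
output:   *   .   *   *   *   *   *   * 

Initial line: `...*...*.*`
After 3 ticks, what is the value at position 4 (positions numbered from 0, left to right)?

*

**********
*********.
********.*
position 4 holds *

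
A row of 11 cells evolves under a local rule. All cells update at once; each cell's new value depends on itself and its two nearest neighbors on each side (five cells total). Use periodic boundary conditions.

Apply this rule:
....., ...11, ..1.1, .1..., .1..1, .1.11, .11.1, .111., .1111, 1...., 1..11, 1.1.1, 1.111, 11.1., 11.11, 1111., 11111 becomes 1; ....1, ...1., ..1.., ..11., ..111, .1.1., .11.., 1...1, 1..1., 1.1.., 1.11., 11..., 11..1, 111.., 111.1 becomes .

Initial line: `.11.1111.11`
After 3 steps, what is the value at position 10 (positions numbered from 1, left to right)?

1.11111.1.1
111111.111.
11111.111.1
position 10 holds .

.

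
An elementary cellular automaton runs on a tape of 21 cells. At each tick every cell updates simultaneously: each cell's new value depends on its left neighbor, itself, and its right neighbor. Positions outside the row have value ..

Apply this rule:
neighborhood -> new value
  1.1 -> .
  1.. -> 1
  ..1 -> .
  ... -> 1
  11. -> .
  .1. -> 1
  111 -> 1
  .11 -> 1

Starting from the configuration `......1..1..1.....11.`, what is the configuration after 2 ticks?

1111..1..1..1111..1.1

tick 1: 11111.11.11.11111.1.1
tick 2: 1111..1..1..1111..1.1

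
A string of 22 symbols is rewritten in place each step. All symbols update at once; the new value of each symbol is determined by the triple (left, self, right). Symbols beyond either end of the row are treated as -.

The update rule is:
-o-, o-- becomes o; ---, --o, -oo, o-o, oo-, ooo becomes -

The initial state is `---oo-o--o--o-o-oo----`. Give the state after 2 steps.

------------o-oo--oo--

step 1: ------oo-oo-o-o---o---
step 2: ------------o-oo--oo--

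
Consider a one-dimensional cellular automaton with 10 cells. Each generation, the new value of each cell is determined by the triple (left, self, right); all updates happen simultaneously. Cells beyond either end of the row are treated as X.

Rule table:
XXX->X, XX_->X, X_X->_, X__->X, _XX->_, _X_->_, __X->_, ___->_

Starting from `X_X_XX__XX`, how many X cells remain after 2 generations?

4

X____XX__X
XX____XX__
count of X: 4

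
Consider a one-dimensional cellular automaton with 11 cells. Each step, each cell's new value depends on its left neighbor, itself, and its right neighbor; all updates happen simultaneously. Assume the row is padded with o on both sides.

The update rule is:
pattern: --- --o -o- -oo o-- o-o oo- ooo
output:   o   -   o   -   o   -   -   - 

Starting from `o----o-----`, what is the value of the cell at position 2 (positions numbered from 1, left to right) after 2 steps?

-

-ooo-ooooo-
-----------
position 2 holds -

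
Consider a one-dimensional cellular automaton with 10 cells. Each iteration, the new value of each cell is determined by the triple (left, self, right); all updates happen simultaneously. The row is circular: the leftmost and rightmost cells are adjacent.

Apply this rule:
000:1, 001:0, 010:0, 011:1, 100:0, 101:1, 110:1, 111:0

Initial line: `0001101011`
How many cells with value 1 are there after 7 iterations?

7

iteration 1: 0101110111
iteration 2: 1011011101
iteration 3: 1111110111
iteration 4: 0000011100
iteration 5: 1111010101
iteration 6: 0001101011  (repeats iteration 0; period 6)
iteration 7: 0101110111
count of 1: 7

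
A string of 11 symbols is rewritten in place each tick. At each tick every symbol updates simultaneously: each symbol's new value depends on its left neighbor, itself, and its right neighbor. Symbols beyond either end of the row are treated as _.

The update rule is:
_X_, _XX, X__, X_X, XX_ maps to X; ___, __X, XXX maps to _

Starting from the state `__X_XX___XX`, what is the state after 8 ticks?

__XXXXX__XX
__X___XX_XX
__XX__XXXXX
__XXX_X___X
__X_XXXX__X
__XXX__XX_X
__X_XX_XXXX
__XXXXXX__X

__XXXXXX__X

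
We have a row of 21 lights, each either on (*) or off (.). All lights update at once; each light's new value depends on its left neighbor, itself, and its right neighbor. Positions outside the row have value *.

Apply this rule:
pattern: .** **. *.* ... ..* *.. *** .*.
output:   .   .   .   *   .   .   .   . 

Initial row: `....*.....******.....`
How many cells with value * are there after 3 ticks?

8

.**...***........***.
....*.....******.....  (repeats tick 0; period 2)
tick 3: .**...***........***.
count of *: 8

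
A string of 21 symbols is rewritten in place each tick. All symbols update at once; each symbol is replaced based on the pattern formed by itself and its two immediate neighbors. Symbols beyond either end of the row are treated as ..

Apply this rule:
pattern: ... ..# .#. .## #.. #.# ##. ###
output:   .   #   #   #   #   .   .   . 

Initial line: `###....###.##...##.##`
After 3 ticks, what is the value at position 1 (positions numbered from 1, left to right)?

#..#..##...#.#.##..#.
#######.#.##.#.#.####
#.......#.#..#.#.#...
position 1 holds #

#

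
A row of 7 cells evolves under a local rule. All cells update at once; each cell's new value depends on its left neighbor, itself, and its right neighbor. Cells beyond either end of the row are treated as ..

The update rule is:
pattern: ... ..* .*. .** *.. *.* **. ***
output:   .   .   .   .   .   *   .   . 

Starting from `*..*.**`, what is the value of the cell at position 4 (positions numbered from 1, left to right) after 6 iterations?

iteration 1: ....*..
iteration 2: .......
iteration 3: .......  (fixed point — unchanged through iteration 6)
position 4 holds .

.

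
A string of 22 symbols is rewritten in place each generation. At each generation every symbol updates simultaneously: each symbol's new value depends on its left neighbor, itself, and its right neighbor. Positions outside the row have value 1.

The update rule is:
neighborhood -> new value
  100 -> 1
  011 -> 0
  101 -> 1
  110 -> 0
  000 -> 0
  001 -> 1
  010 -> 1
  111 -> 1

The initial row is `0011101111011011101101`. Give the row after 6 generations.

1010111111010111111111

1101010110100101010010
1011111001111111111111
0101110110111111111111
1110101001011111111111
1101111111101111111111
1010111111010111111111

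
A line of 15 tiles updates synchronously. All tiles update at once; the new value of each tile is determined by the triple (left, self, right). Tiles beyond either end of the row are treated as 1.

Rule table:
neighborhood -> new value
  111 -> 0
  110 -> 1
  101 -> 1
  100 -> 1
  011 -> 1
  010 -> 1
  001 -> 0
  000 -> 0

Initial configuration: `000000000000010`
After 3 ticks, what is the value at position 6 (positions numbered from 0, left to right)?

0

tick 1: 100000000000011
tick 2: 110000000000010
tick 3: 011000000000011
position 6 holds 0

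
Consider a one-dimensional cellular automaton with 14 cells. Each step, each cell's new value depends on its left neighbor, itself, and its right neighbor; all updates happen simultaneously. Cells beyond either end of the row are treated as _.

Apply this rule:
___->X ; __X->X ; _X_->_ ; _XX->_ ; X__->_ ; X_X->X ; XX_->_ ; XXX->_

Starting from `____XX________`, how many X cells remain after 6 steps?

step 1: XXXX___XXXXXXX
step 2: _____XX_______
step 3: XXXXX___XXXXXX
step 4: ______XX______
step 5: XXXXXX___XXXXX
step 6: _______XX_____
count of X: 2

2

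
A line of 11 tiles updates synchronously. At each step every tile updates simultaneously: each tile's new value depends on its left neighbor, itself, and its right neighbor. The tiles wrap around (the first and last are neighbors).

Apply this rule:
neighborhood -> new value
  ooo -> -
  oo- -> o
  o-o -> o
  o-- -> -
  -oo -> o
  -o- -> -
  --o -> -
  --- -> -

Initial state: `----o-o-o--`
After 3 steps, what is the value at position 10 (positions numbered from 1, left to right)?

-

-----o-o---
------o----
-----------
position 10 holds -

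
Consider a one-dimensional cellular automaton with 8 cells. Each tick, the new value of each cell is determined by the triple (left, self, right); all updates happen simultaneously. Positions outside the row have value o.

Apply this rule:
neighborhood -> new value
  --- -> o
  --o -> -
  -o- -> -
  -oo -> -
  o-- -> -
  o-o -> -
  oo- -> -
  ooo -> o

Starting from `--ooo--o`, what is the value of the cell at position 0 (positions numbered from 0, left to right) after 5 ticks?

-

tick 1: ---o----
tick 2: -o---oo-
tick 3: ---o----  (repeats tick 1; period 2)
tick 5: ---o----
position 0 holds -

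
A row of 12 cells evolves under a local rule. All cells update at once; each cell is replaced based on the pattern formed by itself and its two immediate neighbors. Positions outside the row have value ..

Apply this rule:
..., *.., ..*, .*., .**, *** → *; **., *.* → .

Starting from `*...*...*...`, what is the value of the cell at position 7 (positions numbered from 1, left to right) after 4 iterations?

*

************
***********.
**********.*
*********..*
position 7 holds *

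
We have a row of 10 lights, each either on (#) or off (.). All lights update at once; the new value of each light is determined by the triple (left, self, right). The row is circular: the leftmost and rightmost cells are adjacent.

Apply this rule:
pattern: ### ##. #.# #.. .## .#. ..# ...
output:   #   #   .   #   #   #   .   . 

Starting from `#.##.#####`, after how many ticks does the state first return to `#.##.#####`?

#.##.#####

1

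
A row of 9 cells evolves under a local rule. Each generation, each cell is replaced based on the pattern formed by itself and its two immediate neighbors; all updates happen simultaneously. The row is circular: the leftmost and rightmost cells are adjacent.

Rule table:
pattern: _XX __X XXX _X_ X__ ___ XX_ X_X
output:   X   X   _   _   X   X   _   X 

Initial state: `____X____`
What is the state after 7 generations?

XXXXXXX_X

XXXX_XXXX
____XX___
XXXXX_XXX
_____XX__
XXXXXX_XX
______XX_
XXXXXXX_X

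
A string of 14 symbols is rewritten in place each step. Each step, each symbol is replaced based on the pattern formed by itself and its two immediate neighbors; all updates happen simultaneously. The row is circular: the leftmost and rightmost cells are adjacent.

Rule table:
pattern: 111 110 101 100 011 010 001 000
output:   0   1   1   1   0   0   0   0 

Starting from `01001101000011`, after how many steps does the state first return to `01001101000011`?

14

10100110100001
11010011010000
01101001101000
00110100110100
00011010011010
00001101001101
10000110100110
01000011010011
10100001101001
11010000110100
01101000011010
00110100001101
10011010000110
01001101000011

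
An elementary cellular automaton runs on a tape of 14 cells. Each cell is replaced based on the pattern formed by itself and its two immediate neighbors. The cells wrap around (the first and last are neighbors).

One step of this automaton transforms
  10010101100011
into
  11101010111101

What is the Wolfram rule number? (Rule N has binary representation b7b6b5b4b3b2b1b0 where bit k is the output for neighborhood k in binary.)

position 13: 111 → 1  (bit 7 = 1)
position 0: 110 → 1  (bit 6 = 1)
position 4: 101 → 1  (bit 5 = 1)
position 1: 100 → 1  (bit 4 = 1)
position 7: 011 → 0  (bit 3 = 0)
position 3: 010 → 0  (bit 2 = 0)
position 2: 001 → 1  (bit 1 = 1)
position 10: 000 → 1  (bit 0 = 1)
bits b7..b0 = 11110011 = 243

243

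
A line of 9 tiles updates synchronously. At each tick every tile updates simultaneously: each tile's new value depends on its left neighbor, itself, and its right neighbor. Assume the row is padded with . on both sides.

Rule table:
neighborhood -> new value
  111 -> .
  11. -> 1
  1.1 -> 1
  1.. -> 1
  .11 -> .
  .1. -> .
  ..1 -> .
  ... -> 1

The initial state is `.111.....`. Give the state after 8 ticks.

tick 1: ...111111
tick 2: 11......1
tick 3: .111111..
tick 4: ......111
tick 5: 11111...1
tick 6: ....111..
tick 7: 111...111
tick 8: ..111...1

..111...1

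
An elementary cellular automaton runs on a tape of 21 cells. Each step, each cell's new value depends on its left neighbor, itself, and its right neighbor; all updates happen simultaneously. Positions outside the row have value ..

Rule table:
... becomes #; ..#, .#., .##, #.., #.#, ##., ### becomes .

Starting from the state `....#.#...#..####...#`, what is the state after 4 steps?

###.....#.........#..
....###...#######...#
###.....#.........#..  (repeats step 1; period 2)
step 4: ....###...#######...#

....###...#######...#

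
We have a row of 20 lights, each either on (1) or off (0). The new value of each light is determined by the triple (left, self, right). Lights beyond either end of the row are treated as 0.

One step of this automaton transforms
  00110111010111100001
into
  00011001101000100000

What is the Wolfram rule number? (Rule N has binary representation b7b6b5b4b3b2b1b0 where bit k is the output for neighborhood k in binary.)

position 6: 111 → 0  (bit 7 = 0)
position 3: 110 → 1  (bit 6 = 1)
position 4: 101 → 1  (bit 5 = 1)
position 15: 100 → 0  (bit 4 = 0)
position 2: 011 → 0  (bit 3 = 0)
position 9: 010 → 0  (bit 2 = 0)
position 1: 001 → 0  (bit 1 = 0)
position 0: 000 → 0  (bit 0 = 0)
bits b7..b0 = 01100000 = 96

96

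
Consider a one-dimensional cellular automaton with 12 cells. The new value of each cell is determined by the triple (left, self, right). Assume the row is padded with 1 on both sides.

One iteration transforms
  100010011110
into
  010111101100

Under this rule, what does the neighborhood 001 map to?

At position 3 the neighborhood is 001; the next row has 1 there.

1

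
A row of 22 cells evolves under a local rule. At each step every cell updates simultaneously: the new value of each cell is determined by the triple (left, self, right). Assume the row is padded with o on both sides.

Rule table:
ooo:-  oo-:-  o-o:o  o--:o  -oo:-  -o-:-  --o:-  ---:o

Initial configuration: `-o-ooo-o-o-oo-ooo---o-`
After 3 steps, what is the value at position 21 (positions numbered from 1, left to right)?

o

o-o---o-o-o--o---oo--o
-o-oo--o-o-o--oo---o--
o-o--o--o-o-o---oo--o-
position 21 holds o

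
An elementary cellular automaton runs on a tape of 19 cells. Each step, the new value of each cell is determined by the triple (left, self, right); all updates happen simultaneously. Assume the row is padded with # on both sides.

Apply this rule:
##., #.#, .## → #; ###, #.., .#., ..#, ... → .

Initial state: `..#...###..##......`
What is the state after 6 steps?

......#.#..##......
.......#...##......
...........##......
...........##......  (fixed point — unchanged through step 6)

...........##......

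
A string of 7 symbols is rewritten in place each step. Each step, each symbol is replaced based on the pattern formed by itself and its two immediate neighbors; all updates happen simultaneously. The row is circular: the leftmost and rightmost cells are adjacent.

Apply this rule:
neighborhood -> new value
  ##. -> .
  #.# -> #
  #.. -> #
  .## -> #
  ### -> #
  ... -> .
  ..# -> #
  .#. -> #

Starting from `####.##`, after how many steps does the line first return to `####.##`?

###.###
##.####
#.#####
.######
######.
#####.#
####.##

7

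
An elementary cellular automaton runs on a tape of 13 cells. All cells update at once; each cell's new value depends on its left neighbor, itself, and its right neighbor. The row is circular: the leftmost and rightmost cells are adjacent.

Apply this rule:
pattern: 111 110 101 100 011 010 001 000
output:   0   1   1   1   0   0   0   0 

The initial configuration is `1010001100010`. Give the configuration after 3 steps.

0101000110001
1010100011000
0101010001100

0101010001100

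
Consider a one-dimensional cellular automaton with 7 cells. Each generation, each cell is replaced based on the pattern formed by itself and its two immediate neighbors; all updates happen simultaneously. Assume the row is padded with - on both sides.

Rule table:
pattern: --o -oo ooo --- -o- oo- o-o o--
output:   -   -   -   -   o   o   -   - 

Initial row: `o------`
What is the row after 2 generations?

o------  (fixed point — unchanged through generation 2)

o------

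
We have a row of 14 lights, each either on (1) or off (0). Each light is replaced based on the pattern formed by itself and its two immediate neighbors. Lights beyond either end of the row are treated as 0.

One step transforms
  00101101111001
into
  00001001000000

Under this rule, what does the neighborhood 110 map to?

0

At position 5 the neighborhood is 110; the next row has 0 there.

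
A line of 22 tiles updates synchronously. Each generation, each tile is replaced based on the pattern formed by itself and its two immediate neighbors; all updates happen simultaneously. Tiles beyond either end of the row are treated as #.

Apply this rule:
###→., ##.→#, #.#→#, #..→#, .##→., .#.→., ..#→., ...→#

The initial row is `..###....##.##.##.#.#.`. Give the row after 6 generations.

...##..##..##..##.##..

#...####..##.##.##.#.#
###....##..##.##.##.#.
..####..##..##.##.##.#
#....##..##..##.##.##.
####..##..##..##.##.##
...##..##..##..##.##..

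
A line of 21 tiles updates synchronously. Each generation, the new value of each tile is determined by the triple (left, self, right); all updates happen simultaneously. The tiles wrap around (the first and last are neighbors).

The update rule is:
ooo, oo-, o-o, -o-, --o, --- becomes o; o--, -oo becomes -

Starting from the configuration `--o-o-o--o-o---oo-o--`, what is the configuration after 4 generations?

o-oooooooo-oooo-oo-oo

ooooooo-oooo-oo-ooo-o
oooooooo-oooo-oo-ooo-
-oooooooo-oooo-oo-ooo
o-oooooooo-oooo-oo-oo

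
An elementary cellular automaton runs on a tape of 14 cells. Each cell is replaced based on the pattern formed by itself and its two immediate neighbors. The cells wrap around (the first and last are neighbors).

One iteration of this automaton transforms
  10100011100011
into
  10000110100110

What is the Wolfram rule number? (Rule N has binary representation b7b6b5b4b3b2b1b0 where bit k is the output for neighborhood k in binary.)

74

position 7: 111 → 0  (bit 7 = 0)
position 0: 110 → 1  (bit 6 = 1)
position 1: 101 → 0  (bit 5 = 0)
position 3: 100 → 0  (bit 4 = 0)
position 6: 011 → 1  (bit 3 = 1)
position 2: 010 → 0  (bit 2 = 0)
position 5: 001 → 1  (bit 1 = 1)
position 4: 000 → 0  (bit 0 = 0)
bits b7..b0 = 01001010 = 74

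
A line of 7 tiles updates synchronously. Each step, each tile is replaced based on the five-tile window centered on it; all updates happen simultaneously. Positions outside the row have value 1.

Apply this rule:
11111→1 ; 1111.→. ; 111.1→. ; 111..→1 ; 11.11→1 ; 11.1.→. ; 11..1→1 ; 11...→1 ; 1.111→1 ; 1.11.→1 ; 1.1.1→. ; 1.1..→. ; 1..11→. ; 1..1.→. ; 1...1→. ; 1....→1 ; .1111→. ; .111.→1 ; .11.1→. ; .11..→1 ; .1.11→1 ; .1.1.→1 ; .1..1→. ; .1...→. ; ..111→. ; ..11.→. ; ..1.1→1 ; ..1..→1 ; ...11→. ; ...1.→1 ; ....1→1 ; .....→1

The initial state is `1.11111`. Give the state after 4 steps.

1...11.

.11.111
11.11.1
..11.11
1...11.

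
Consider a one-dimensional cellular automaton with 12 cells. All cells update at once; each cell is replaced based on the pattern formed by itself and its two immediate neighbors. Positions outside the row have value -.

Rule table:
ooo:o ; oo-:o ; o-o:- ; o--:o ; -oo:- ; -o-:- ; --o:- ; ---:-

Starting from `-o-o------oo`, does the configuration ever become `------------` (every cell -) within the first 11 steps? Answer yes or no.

yes

----o------o
-----o------
------o-----
-------o----
--------o---
---------o--
----------o-
-----------o
------------
all cells are - at step 9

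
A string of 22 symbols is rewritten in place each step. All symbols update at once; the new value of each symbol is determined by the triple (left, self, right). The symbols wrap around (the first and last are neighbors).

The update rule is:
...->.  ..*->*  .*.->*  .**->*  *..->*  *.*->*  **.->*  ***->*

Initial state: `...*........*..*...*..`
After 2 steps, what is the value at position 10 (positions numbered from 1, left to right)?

.

..***......******.***.
.*****....************
position 10 holds .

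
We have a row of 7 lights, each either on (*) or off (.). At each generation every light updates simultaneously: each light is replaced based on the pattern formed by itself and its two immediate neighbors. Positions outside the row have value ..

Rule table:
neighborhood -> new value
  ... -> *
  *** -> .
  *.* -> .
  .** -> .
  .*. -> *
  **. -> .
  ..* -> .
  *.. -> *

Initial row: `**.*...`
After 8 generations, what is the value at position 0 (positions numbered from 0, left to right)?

generation 1: ...****
generation 2: **.....
generation 3: ..*****
generation 4: *......
generation 5: *******
generation 6: .......
generation 7: *******  (repeats generation 5; period 2)
generation 8: .......
position 0 holds .

.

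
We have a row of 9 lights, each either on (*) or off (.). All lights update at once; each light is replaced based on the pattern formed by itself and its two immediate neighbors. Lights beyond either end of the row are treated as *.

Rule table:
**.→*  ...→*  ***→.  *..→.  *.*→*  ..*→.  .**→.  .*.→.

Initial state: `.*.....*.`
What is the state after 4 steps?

**.*.*..*

step 1: *..***..*
step 2: *....*...
step 3: *.**...*.
step 4: **.*.*..*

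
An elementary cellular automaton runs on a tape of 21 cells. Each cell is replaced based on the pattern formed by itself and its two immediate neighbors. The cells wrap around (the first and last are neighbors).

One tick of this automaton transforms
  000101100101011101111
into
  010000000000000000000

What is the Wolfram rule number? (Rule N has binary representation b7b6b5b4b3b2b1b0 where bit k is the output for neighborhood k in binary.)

position 14: 111 → 0  (bit 7 = 0)
position 6: 110 → 0  (bit 6 = 0)
position 4: 101 → 0  (bit 5 = 0)
position 0: 100 → 0  (bit 4 = 0)
position 5: 011 → 0  (bit 3 = 0)
position 3: 010 → 0  (bit 2 = 0)
position 2: 001 → 0  (bit 1 = 0)
position 1: 000 → 1  (bit 0 = 1)
bits b7..b0 = 00000001 = 1

1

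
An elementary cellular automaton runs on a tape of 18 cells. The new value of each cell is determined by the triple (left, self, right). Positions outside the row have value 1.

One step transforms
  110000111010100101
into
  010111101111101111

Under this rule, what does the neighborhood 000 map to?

1

At position 3 the neighborhood is 000; the next row has 1 there.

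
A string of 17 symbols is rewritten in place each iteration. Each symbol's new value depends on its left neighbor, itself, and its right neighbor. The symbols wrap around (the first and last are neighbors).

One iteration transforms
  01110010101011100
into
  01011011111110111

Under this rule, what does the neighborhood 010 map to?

1

At position 6 the neighborhood is 010; the next row has 1 there.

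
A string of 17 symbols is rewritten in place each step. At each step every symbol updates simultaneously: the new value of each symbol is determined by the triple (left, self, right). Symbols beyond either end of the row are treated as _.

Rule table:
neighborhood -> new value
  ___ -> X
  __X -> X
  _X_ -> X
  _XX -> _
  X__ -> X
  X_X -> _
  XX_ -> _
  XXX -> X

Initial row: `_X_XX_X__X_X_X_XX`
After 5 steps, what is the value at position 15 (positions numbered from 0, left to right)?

X

XX____XXXX_X_X___
__XXXX_XX__X_XXXX
XX_XX____XXX__XX_
_____XXXX_X_XX__X
XXXXX_XX__X___XXX
position 15 holds X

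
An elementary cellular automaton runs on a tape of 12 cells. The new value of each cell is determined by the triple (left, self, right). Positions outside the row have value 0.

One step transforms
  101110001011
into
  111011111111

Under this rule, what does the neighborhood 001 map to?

At position 7 the neighborhood is 001; the next row has 1 there.

1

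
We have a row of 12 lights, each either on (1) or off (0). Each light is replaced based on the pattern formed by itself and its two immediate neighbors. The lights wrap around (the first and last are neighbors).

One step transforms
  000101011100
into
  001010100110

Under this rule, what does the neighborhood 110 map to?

1

At position 9 the neighborhood is 110; the next row has 1 there.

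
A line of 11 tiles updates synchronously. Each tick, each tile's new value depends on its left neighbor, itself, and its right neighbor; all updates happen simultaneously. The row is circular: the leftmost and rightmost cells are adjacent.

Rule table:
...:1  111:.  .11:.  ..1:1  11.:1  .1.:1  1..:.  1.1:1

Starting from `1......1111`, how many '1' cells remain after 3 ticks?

tick 1: 1.11111....
tick 2: 11....1.111
tick 3: .1.11111...
count of 1: 6

6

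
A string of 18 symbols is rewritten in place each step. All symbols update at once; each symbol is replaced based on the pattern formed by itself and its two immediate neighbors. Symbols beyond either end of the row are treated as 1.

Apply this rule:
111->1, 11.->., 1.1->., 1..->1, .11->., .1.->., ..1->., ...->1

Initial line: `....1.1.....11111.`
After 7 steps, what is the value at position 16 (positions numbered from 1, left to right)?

111....1111..111..
11.111..11.1..1.1.
1...1.1.....1.....
.11....1111..1111.
...111..11.1..11..
11..1.1.....1...1.
1.1....1111..11...
position 16 holds .

.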